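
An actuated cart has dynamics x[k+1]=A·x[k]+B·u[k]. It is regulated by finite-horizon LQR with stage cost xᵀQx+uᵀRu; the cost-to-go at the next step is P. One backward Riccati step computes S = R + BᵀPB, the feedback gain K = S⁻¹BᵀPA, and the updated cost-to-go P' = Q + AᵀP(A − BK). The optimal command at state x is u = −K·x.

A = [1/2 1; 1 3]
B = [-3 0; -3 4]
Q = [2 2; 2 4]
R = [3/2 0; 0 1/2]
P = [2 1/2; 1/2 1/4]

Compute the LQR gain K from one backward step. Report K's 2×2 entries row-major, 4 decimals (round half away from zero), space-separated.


-0.1569 -0.3333 0.1307 0.4444

BᵀP = [-7.5000 -2.2500; 2.0000 1.0000]
S = R + BᵀPB = [3/2 0; 0 1/2] + [29.2500 -9.0000; -9.0000 4.0000] = [30.7500 -9.0000; -9.0000 4.5000]
BᵀPA = [-6.0000 -14.2500; 2.0000 5.0000]
K = S⁻¹·BᵀPA = [-0.1569 -0.3333; 0.1307 0.4444]
A−BK = [0.0294 0.0000; 0.0065 0.2222]
AᵀP(A−BK) = [0.0474 0.1111; 0.1111 0.2778]
P' = Q + AᵀP(A−BK) = [2.0474 2.1111; 2.1111 4.2778]
tr(P') = 6.3252


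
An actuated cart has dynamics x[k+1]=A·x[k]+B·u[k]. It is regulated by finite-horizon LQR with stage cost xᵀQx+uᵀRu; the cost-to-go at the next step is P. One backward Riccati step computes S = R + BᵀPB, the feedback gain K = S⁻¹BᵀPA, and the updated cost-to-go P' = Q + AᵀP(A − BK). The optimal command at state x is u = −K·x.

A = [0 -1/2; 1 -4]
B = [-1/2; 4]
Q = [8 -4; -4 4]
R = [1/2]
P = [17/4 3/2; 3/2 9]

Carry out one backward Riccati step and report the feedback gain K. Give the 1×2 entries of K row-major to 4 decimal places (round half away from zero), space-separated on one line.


0.2526 -1.0242

BᵀP = [3.8750 35.2500]
S = R + BᵀPB = [1/2] + [139.0625] = [139.5625]
BᵀPA = [35.2500 -142.9375]
K = S⁻¹·BᵀPA = [0.2526 -1.0242]
A−BK = [0.1263 -1.0121; -0.0103 0.0967]
AᵀP(A−BK) = [0.0967 -0.6476; -0.6476 4.6684]
P' = Q + AᵀP(A−BK) = [8.0967 -4.6476; -4.6476 8.6684]
tr(P') = 16.7651


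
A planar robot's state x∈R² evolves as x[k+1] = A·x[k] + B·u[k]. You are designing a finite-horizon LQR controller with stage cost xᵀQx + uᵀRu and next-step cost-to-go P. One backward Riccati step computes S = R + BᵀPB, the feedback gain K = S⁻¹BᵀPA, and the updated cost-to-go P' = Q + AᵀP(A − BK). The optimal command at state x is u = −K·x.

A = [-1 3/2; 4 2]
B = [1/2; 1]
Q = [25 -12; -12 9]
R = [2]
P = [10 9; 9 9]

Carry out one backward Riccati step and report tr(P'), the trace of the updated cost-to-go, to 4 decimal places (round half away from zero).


BᵀP = [14.0000 13.5000]
S = R + BᵀPB = [2] + [20.5000] = [22.5000]
BᵀPA = [40.0000 48.0000]
K = S⁻¹·BᵀPA = [1.7778 2.1333]
A−BK = [-1.8889 0.4333; 2.2222 -0.1333]
AᵀP(A−BK) = [10.8889 7.6667; 7.6667 10.1000]
P' = Q + AᵀP(A−BK) = [35.8889 -4.3333; -4.3333 19.1000]
tr(P') = 54.9889

54.9889


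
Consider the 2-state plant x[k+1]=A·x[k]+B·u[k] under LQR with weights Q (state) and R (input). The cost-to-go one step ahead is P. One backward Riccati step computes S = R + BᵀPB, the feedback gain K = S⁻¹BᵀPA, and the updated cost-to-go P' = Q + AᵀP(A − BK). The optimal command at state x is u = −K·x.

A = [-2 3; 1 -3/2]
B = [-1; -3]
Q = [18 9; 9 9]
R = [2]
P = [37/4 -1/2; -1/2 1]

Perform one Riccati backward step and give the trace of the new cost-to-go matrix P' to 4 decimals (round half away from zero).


BᵀP = [-7.7500 -2.5000]
S = R + BᵀPB = [2] + [15.2500] = [17.2500]
BᵀPA = [13.0000 -19.5000]
K = S⁻¹·BᵀPA = [0.7536 -1.1304]
A−BK = [-1.2464 1.8696; 3.2609 -4.8913]
AᵀP(A−BK) = [30.2029 -45.3043; -45.3043 67.9565]
P' = Q + AᵀP(A−BK) = [48.2029 -36.3043; -36.3043 76.9565]
tr(P') = 125.1594

125.1594


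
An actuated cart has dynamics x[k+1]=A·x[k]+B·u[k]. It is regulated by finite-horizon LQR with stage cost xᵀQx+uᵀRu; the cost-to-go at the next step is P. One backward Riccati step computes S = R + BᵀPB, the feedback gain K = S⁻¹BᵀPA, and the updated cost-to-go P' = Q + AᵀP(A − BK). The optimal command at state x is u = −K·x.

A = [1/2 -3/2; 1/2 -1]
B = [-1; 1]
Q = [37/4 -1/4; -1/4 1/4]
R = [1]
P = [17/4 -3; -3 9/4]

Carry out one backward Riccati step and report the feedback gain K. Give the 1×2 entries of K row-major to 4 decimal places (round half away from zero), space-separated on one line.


BᵀP = [-7.2500 5.2500]
S = R + BᵀPB = [1] + [12.5000] = [13.5000]
BᵀPA = [-1.0000 5.6250]
K = S⁻¹·BᵀPA = [-0.0741 0.4167]
A−BK = [0.4259 -1.0833; 0.5741 -1.4167]
AᵀP(A−BK) = [0.0509 -0.1458; -0.1458 0.4688]
P' = Q + AᵀP(A−BK) = [9.3009 -0.3958; -0.3958 0.7188]
tr(P') = 10.0197

-0.0741 0.4167


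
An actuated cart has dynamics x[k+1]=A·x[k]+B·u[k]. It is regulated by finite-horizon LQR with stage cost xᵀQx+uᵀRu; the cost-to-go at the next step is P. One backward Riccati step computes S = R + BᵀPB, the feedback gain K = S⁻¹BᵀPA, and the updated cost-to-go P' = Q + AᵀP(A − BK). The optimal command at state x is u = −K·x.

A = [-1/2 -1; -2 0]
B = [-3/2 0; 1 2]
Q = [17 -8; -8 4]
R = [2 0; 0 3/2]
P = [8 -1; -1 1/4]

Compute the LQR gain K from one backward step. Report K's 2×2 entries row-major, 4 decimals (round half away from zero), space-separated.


0.1635 0.5559 -0.2289 0.0218

BᵀP = [-13.0000 1.7500; -2.0000 0.5000]
S = R + BᵀPB = [2 0; 0 3/2] + [21.2500 3.5000; 3.5000 1.0000] = [23.2500 3.5000; 3.5000 2.5000]
BᵀPA = [3.0000 13.0000; 0.0000 2.0000]
K = S⁻¹·BᵀPA = [0.1635 0.5559; -0.2289 0.0218]
A−BK = [-0.2548 -0.1662; -1.7057 -0.5995]
AᵀP(A−BK) = [0.5095 0.3324; 0.3324 0.7302]
P' = Q + AᵀP(A−BK) = [17.5095 -7.6676; -7.6676 4.7302]
tr(P') = 22.2398


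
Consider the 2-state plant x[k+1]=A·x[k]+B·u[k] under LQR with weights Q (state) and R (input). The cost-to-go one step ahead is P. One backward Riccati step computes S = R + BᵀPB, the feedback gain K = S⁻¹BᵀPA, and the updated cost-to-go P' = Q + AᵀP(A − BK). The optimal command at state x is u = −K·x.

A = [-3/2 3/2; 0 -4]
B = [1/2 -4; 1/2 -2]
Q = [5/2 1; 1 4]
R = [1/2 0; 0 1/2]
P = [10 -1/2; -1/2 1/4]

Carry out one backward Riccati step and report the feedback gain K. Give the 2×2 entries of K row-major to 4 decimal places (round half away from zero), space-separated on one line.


0.0398 -0.4858 0.3860 -0.4795

BᵀP = [4.7500 -0.1250; -39.0000 1.5000]
S = R + BᵀPB = [1/2 0; 0 1/2] + [2.3125 -18.7500; -18.7500 153.0000] = [2.8125 -18.7500; -18.7500 153.5000]
BᵀPA = [-7.1250 7.6250; 58.5000 -64.5000]
K = S⁻¹·BᵀPA = [0.0398 -0.4858; 0.3860 -0.4795]
A−BK = [0.0240 -0.1752; 0.7520 -4.7162]
AᵀP(A−BK) = [0.2044 -0.9085; -0.9085 5.2742]
P' = Q + AᵀP(A−BK) = [2.7044 0.0915; 0.0915 9.2742]
tr(P') = 11.9786


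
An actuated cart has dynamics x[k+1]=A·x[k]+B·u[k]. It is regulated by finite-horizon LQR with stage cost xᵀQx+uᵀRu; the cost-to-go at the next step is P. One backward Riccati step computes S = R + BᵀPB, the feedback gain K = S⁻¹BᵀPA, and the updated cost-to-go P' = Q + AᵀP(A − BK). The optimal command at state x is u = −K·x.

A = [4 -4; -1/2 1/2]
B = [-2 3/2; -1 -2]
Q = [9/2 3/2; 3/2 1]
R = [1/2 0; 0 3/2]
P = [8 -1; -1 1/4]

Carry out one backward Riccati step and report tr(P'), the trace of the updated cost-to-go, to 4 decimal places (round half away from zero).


BᵀP = [-15.0000 1.7500; 14.0000 -2.0000]
S = R + BᵀPB = [1/2 0; 0 3/2] + [28.2500 -26.0000; -26.0000 25.0000] = [28.7500 -26.0000; -26.0000 26.5000]
BᵀPA = [-60.8750 60.8750; 57.0000 -57.0000]
K = S⁻¹·BᵀPA = [-1.5277 1.5277; 0.6521 -0.6521]
A−BK = [-0.0335 0.0335; -0.7234 0.7234]
AᵀP(A−BK) = [1.8961 -1.8961; -1.8961 1.8961]
P' = Q + AᵀP(A−BK) = [6.3961 -0.3961; -0.3961 2.8961]
tr(P') = 9.2922

9.2922


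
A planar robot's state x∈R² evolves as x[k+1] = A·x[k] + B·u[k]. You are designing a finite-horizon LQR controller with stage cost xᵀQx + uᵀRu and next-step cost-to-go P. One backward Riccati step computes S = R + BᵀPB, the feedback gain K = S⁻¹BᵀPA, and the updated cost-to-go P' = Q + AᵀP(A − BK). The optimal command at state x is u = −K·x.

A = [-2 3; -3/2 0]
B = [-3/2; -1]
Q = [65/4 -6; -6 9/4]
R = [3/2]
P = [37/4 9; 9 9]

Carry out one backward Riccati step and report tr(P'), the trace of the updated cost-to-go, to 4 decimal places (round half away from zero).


23.8529

BᵀP = [-22.8750 -22.5000]
S = R + BᵀPB = [3/2] + [56.8125] = [58.3125]
BᵀPA = [79.5000 -68.6250]
K = S⁻¹·BᵀPA = [1.3633 -1.1768]
A−BK = [0.0450 1.2347; -0.1367 -1.1768]
AᵀP(A−BK) = [2.8641 -2.4405; -2.4405 2.4887]
P' = Q + AᵀP(A−BK) = [19.1141 -8.4405; -8.4405 4.7387]
tr(P') = 23.8529


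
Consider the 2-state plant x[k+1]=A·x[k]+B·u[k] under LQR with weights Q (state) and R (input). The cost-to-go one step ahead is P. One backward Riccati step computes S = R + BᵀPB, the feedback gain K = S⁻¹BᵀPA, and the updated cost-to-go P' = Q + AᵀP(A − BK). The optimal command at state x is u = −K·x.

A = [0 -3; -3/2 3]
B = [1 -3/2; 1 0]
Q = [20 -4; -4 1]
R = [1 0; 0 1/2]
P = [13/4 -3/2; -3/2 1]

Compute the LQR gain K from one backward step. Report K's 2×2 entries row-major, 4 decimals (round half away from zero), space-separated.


BᵀP = [1.7500 -0.5000; -4.8750 2.2500]
S = R + BᵀPB = [1 0; 0 1/2] + [1.2500 -2.6250; -2.6250 7.3125] = [2.2500 -2.6250; -2.6250 7.8125]
BᵀPA = [0.7500 -6.7500; -3.3750 21.3750]
K = S⁻¹·BᵀPA = [-0.2807 0.3158; -0.5263 2.8421]
A−BK = [-0.5088 0.9474; -1.2193 2.6842]
AᵀP(A−BK) = [0.6842 -1.8947; -1.8947 6.6316]
P' = Q + AᵀP(A−BK) = [20.6842 -5.8947; -5.8947 7.6316]
tr(P') = 28.3158

-0.2807 0.3158 -0.5263 2.8421


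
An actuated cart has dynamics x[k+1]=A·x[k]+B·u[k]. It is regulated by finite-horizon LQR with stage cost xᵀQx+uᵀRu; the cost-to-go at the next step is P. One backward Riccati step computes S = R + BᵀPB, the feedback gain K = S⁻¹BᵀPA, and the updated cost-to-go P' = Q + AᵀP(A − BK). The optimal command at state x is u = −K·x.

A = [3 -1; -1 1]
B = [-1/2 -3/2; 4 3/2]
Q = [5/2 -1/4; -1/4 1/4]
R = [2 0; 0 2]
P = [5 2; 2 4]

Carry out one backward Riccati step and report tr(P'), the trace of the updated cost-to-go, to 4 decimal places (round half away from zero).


11.4785

BᵀP = [5.5000 15.0000; -4.5000 3.0000]
S = R + BᵀPB = [2 0; 0 2] + [57.2500 14.2500; 14.2500 11.2500] = [59.2500 14.2500; 14.2500 13.2500]
BᵀPA = [1.5000 9.5000; -16.5000 7.5000]
K = S⁻¹·BᵀPA = [0.4381 0.0326; -1.7165 0.5309]
A−BK = [0.6443 -0.1873; -0.1778 0.0730]
AᵀP(A−BK) = [8.0206 -2.2887; -2.2887 0.7079]
P' = Q + AᵀP(A−BK) = [10.5206 -2.5387; -2.5387 0.9579]
tr(P') = 11.4785


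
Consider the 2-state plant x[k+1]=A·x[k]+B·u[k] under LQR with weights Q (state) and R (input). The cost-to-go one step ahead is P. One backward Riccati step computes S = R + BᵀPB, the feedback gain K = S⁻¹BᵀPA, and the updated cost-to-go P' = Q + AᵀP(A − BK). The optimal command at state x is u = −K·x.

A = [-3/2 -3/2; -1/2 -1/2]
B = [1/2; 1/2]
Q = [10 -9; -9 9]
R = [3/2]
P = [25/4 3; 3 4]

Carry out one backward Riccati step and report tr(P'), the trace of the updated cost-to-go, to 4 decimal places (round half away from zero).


30.9888

BᵀP = [4.6250 3.5000]
S = R + BᵀPB = [3/2] + [4.0625] = [5.5625]
BᵀPA = [-8.6875 -8.6875]
K = S⁻¹·BᵀPA = [-1.5618 -1.5618]
A−BK = [-0.7191 -0.7191; 0.2809 0.2809]
AᵀP(A−BK) = [5.9944 5.9944; 5.9944 5.9944]
P' = Q + AᵀP(A−BK) = [15.9944 -3.0056; -3.0056 14.9944]
tr(P') = 30.9888


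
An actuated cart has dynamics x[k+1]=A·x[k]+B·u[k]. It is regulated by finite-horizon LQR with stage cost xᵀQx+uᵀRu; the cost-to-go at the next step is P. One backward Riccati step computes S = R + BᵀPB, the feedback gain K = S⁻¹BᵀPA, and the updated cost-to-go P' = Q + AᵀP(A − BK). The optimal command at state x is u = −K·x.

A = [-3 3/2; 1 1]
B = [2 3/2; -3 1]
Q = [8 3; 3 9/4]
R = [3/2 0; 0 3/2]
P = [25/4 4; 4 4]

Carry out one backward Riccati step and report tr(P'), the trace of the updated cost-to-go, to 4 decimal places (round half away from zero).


BᵀP = [0.5000 -4.0000; 13.3750 10.0000]
S = R + BᵀPB = [3/2 0; 0 3/2] + [13.0000 -3.2500; -3.2500 30.0625] = [14.5000 -3.2500; -3.2500 31.5625]
BᵀPA = [-5.5000 -3.2500; -30.1250 30.0625]
K = S⁻¹·BᵀPA = [-0.6073 -0.0109; -1.0170 0.9514]
A−BK = [-0.2600 0.0948; 0.1952 0.0159]
AᵀP(A−BK) = [2.2734 -1.5255; -1.5255 1.4270]
P' = Q + AᵀP(A−BK) = [10.2734 1.4745; 1.4745 3.6770]
tr(P') = 13.9505

13.9505


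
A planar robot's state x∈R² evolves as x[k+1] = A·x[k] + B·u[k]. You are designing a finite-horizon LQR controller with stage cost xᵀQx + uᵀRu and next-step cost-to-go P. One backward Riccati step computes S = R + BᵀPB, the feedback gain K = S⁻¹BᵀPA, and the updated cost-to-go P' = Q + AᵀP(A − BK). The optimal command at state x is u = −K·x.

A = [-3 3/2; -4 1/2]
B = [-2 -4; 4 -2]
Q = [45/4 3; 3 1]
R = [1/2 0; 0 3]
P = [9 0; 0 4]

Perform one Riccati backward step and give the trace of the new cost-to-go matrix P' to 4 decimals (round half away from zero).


15.6704

BᵀP = [-18.0000 16.0000; -36.0000 -8.0000]
S = R + BᵀPB = [1/2 0; 0 3] + [100.0000 40.0000; 40.0000 160.0000] = [100.5000 40.0000; 40.0000 163.0000]
BᵀPA = [-10.0000 -19.0000; 140.0000 -58.0000]
K = S⁻¹·BᵀPA = [-0.4891 -0.0526; 0.9789 -0.3429]
A−BK = [-0.0625 0.0232; -0.0856 0.0244]
AᵀP(A−BK) = [3.0591 -1.0156; -1.0156 0.3614]
P' = Q + AᵀP(A−BK) = [14.3091 1.9844; 1.9844 1.3614]
tr(P') = 15.6704


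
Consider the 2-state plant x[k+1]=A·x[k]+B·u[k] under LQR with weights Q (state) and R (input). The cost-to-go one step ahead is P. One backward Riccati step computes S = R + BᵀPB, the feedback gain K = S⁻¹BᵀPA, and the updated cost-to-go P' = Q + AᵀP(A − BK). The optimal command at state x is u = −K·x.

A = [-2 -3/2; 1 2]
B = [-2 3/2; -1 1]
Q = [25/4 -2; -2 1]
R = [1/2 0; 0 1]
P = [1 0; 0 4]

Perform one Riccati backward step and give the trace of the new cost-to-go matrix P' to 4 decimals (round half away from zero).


28.0916

BᵀP = [-2.0000 -4.0000; 1.5000 4.0000]
S = R + BᵀPB = [1/2 0; 0 1] + [8.0000 -7.0000; -7.0000 6.2500] = [8.5000 -7.0000; -7.0000 7.2500]
BᵀPA = [0.0000 -5.0000; 1.0000 5.7500]
K = S⁻¹·BᵀPA = [0.5545 0.3168; 0.6733 1.0990]
A−BK = [-1.9010 -2.5149; 0.8812 1.2178]
AᵀP(A−BK) = [7.3267 9.9010; 9.9010 13.5149]
P' = Q + AᵀP(A−BK) = [13.5767 7.9010; 7.9010 14.5149]
tr(P') = 28.0916


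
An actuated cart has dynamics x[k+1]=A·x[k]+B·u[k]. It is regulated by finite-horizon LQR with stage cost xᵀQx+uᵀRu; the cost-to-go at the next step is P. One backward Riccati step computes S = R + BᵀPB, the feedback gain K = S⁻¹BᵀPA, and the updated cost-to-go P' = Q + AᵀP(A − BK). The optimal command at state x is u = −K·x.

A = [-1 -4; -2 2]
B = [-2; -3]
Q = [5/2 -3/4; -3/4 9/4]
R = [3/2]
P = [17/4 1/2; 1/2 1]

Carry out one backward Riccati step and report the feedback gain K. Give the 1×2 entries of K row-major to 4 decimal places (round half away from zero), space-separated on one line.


0.5373 0.9552

BᵀP = [-10.0000 -4.0000]
S = R + BᵀPB = [3/2] + [32.0000] = [33.5000]
BᵀPA = [18.0000 32.0000]
K = S⁻¹·BᵀPA = [0.5373 0.9552]
A−BK = [0.0746 -2.0896; -0.3881 4.8657]
AᵀP(A−BK) = [0.5784 -1.1940; -1.1940 33.4328]
P' = Q + AᵀP(A−BK) = [3.0784 -1.9440; -1.9440 35.6828]
tr(P') = 38.7612


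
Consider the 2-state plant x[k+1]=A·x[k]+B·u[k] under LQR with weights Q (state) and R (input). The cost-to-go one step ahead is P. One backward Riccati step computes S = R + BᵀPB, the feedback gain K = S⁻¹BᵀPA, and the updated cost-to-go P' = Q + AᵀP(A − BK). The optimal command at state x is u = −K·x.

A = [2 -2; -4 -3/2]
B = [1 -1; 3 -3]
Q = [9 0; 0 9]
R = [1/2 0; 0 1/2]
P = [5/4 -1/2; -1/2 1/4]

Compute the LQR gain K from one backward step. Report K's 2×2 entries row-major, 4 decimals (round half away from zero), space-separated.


BᵀP = [-0.2500 0.2500; 0.2500 -0.2500]
S = R + BᵀPB = [1/2 0; 0 1/2] + [0.5000 -0.5000; -0.5000 0.5000] = [1.0000 -0.5000; -0.5000 1.0000]
BᵀPA = [-1.5000 0.1250; 1.5000 -0.1250]
K = S⁻¹·BᵀPA = [-1.0000 0.0833; 1.0000 -0.0833]
A−BK = [4.0000 -2.1667; 2.0000 -2.0000]
AᵀP(A−BK) = [14.0000 -5.7500; -5.7500 2.5417]
P' = Q + AᵀP(A−BK) = [23.0000 -5.7500; -5.7500 11.5417]
tr(P') = 34.5417

-1.0000 0.0833 1.0000 -0.0833


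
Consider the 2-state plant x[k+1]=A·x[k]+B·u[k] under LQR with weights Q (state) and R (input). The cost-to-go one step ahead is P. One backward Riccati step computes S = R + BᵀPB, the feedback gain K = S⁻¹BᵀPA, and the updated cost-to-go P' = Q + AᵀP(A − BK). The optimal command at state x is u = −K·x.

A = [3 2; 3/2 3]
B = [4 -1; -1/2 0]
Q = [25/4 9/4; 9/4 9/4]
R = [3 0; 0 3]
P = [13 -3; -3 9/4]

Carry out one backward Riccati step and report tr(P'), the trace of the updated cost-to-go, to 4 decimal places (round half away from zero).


30.2547

BᵀP = [53.5000 -13.1250; -13.0000 3.0000]
S = R + BᵀPB = [3 0; 0 3] + [220.5625 -53.5000; -53.5000 13.0000] = [223.5625 -53.5000; -53.5000 16.0000]
BᵀPA = [140.8125 67.6250; -34.5000 -17.0000]
K = S⁻¹·BᵀPA = [0.5698 0.2413; -0.2510 -0.2555]
A−BK = [0.4698 0.7791; 1.7849 3.1207]
AᵀP(A−BK) = [6.1692 9.3258; 9.3258 15.5855]
P' = Q + AᵀP(A−BK) = [12.4192 11.5758; 11.5758 17.8355]
tr(P') = 30.2547


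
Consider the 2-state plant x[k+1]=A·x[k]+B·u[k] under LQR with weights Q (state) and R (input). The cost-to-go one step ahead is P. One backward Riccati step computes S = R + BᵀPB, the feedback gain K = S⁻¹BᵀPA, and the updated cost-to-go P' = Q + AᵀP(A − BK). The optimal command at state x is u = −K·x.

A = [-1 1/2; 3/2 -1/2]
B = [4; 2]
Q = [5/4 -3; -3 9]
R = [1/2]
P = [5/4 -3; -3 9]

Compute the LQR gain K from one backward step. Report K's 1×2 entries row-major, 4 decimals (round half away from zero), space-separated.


BᵀP = [-1.0000 6.0000]
S = R + BᵀPB = [1/2] + [8.0000] = [8.5000]
BᵀPA = [10.0000 -3.5000]
K = S⁻¹·BᵀPA = [1.1765 -0.4118]
A−BK = [-5.7059 2.1471; -0.8529 0.3235]
AᵀP(A−BK) = [18.7353 -7.0074; -7.0074 2.6213]
P' = Q + AᵀP(A−BK) = [19.9853 -10.0074; -10.0074 11.6213]
tr(P') = 31.6066

1.1765 -0.4118


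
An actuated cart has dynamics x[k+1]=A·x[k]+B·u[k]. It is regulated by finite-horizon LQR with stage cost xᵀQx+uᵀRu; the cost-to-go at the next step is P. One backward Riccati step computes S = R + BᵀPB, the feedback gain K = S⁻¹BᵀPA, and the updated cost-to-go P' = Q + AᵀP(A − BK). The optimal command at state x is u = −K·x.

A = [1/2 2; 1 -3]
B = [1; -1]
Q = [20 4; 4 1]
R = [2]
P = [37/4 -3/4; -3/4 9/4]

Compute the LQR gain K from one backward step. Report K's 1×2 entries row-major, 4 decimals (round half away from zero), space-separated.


BᵀP = [10.0000 -3.0000]
S = R + BᵀPB = [2] + [13.0000] = [15.0000]
BᵀPA = [2.0000 29.0000]
K = S⁻¹·BᵀPA = [0.1333 1.9333]
A−BK = [0.3667 0.0667; 1.1333 -1.0667]
AᵀP(A−BK) = [3.5458 -1.7417; -1.7417 10.1833]
P' = Q + AᵀP(A−BK) = [23.5458 2.2583; 2.2583 11.1833]
tr(P') = 34.7292

0.1333 1.9333


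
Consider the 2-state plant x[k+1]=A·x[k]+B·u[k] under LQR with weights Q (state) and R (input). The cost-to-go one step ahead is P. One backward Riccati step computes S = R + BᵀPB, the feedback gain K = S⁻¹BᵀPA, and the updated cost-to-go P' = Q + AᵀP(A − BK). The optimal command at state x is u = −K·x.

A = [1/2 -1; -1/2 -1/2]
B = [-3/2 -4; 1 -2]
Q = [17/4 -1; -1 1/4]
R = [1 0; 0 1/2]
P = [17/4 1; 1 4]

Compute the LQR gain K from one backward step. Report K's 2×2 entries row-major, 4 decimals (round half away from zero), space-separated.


-0.3798 0.0023 0.0275 0.2484

BᵀP = [-5.3750 2.5000; -19.0000 -12.0000]
S = R + BᵀPB = [1 0; 0 1/2] + [10.5625 16.5000; 16.5000 100.0000] = [11.5625 16.5000; 16.5000 100.5000]
BᵀPA = [-3.9375 4.1250; -3.5000 25.0000]
K = S⁻¹·BᵀPA = [-0.3798 0.0023; 0.0275 0.2484]
A−BK = [0.0404 -0.0030; -0.0651 -0.0056]
AᵀP(A−BK) = [0.1633 0.0034; 0.0034 0.0310]
P' = Q + AᵀP(A−BK) = [4.4133 -0.9966; -0.9966 0.2810]
tr(P') = 4.6943


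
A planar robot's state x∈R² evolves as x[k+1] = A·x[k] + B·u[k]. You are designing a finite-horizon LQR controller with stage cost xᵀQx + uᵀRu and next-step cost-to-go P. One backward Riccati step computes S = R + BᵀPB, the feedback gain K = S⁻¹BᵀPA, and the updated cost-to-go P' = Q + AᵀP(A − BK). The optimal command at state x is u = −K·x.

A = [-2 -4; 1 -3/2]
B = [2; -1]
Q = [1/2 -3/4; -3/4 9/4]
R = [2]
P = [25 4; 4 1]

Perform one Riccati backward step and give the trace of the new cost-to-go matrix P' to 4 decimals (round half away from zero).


BᵀP = [46.0000 7.0000]
S = R + BᵀPB = [2] + [85.0000] = [87.0000]
BᵀPA = [-85.0000 -194.5000]
K = S⁻¹·BᵀPA = [-0.9770 -2.2356]
A−BK = [-0.0460 0.4713; 0.0230 -3.7356]
AᵀP(A−BK) = [1.9540 4.4713; 4.4713 15.4195]
P' = Q + AᵀP(A−BK) = [2.4540 3.7213; 3.7213 17.6695]
tr(P') = 20.1236

20.1236


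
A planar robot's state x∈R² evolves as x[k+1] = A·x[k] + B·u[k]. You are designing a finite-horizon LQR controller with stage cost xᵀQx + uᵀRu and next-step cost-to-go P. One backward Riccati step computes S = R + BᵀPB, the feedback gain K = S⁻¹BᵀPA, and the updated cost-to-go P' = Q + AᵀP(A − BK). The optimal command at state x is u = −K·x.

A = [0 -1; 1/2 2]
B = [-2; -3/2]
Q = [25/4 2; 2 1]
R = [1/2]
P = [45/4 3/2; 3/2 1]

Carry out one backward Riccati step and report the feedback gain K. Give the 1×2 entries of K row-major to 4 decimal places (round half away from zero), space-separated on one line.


-0.0396 0.2775

BᵀP = [-24.7500 -4.5000]
S = R + BᵀPB = [1/2] + [56.2500] = [56.7500]
BᵀPA = [-2.2500 15.7500]
K = S⁻¹·BᵀPA = [-0.0396 0.2775]
A−BK = [-0.0793 -0.4449; 0.4405 2.4163]
AᵀP(A−BK) = [0.1608 0.8744; 0.8744 4.8789]
P' = Q + AᵀP(A−BK) = [6.4108 2.8744; 2.8744 5.8789]
tr(P') = 12.2896


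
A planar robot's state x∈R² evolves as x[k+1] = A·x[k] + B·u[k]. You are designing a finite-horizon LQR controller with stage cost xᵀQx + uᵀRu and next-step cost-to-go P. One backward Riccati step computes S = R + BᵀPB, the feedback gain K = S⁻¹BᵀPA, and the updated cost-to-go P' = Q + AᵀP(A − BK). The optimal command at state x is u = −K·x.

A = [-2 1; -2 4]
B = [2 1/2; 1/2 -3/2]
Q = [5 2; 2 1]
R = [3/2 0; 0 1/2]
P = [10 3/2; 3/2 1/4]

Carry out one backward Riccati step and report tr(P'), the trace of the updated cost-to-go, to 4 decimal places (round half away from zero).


BᵀP = [20.7500 3.1250; 2.7500 0.3750]
S = R + BᵀPB = [3/2 0; 0 1/2] + [43.0625 5.6875; 5.6875 0.8125] = [44.5625 5.6875; 5.6875 1.3125]
BᵀPA = [-47.7500 33.2500; -6.2500 4.2500]
K = S⁻¹·BᵀPA = [-1.0377 0.7448; -0.2654 0.0108]
A−BK = [0.2080 -0.4949; -1.8793 3.6438]
AᵀP(A−BK) = [1.7932 -1.3700; -1.3700 1.1907]
P' = Q + AᵀP(A−BK) = [6.7932 0.6300; 0.6300 2.1907]
tr(P') = 8.9839

8.9839


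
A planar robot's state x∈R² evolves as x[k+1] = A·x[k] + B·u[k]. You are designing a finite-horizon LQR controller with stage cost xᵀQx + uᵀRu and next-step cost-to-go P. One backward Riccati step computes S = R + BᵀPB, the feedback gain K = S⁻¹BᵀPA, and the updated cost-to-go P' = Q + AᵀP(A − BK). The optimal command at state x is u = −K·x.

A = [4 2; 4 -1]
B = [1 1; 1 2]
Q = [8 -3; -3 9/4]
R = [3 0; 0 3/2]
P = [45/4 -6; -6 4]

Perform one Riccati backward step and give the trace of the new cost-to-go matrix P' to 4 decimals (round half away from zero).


73.9300

BᵀP = [5.2500 -2.0000; -0.7500 2.0000]
S = R + BᵀPB = [3 0; 0 3/2] + [3.2500 1.2500; 1.2500 3.2500] = [6.2500 1.2500; 1.2500 4.7500]
BᵀPA = [13.0000 12.5000; 5.0000 -3.5000]
K = S⁻¹·BᵀPA = [1.9733 2.2667; 0.5333 -1.3333]
A−BK = [1.4933 1.0667; 0.9600 -0.6000]
AᵀP(A−BK) = [23.6800 27.2000; 27.2000 40.0000]
P' = Q + AᵀP(A−BK) = [31.6800 24.2000; 24.2000 42.2500]
tr(P') = 73.9300


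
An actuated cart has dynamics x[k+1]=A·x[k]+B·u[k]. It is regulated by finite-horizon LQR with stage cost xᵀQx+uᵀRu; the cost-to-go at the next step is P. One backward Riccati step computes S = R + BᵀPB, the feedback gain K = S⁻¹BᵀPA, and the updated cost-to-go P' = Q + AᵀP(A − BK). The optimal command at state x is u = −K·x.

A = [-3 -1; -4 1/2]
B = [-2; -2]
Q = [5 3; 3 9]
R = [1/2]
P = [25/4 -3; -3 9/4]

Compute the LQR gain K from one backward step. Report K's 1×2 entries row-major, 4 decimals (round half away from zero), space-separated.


1.2857 0.6905

BᵀP = [-6.5000 1.5000]
S = R + BᵀPB = [1/2] + [10.0000] = [10.5000]
BᵀPA = [13.5000 7.2500]
K = S⁻¹·BᵀPA = [1.2857 0.6905]
A−BK = [-0.4286 0.3810; -1.4286 1.8810]
AᵀP(A−BK) = [2.8929 -2.5714; -2.5714 4.8065]
P' = Q + AᵀP(A−BK) = [7.8929 0.4286; 0.4286 13.8065]
tr(P') = 21.6994


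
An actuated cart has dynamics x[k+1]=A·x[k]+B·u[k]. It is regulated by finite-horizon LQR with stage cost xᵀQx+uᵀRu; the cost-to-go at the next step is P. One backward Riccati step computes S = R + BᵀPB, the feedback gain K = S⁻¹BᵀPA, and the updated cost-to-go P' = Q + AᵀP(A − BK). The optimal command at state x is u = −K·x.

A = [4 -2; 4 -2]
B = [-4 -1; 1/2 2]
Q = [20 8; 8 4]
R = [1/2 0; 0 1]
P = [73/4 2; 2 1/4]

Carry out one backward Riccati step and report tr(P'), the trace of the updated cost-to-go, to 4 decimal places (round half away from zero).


BᵀP = [-72.0000 -7.8750; -14.2500 -1.5000]
S = R + BᵀPB = [1/2 0; 0 1] + [284.0625 56.2500; 56.2500 11.2500] = [284.5625 56.2500; 56.2500 12.2500]
BᵀPA = [-319.5000 159.7500; -63.0000 31.5000]
K = S⁻¹·BᵀPA = [-1.1501 0.5750; 0.1381 -0.0690]
A−BK = [-0.4622 0.2311; 4.2989 -2.1494]
AᵀP(A−BK) = [1.2514 -0.6257; -0.6257 0.3129]
P' = Q + AᵀP(A−BK) = [21.2514 7.3743; 7.3743 4.3129]
tr(P') = 25.5643

25.5643


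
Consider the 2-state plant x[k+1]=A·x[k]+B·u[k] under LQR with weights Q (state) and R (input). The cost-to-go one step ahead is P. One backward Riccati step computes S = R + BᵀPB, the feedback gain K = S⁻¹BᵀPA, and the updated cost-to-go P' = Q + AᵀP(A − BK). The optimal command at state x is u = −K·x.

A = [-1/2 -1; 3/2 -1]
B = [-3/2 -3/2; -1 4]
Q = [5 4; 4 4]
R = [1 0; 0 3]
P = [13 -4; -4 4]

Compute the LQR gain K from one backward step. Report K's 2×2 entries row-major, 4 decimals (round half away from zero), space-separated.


-0.0158 0.6832 0.3552 -0.0544

BᵀP = [-15.5000 2.0000; -35.5000 22.0000]
S = R + BᵀPB = [1 0; 0 3] + [21.2500 31.2500; 31.2500 141.2500] = [22.2500 31.2500; 31.2500 144.2500]
BᵀPA = [10.7500 13.5000; 50.7500 13.5000]
K = S⁻¹·BᵀPA = [-0.0158 0.6832; 0.3552 -0.0544]
A−BK = [0.0092 -0.0569; 0.0633 -0.0992]
AᵀP(A−BK) = [0.3913 -0.0826; -0.0826 0.5119]
P' = Q + AᵀP(A−BK) = [5.3913 3.9174; 3.9174 4.5119]
tr(P') = 9.9032


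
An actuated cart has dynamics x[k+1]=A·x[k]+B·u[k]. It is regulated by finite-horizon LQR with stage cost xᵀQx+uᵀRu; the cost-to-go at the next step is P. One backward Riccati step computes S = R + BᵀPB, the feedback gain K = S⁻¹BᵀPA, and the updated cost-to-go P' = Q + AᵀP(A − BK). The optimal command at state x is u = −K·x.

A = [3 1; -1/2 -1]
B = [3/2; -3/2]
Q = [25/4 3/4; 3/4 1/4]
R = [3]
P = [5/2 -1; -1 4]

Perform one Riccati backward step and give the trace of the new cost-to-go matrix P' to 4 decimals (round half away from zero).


16.9661

BᵀP = [5.2500 -7.5000]
S = R + BᵀPB = [3] + [19.1250] = [22.1250]
BᵀPA = [19.5000 12.7500]
K = S⁻¹·BᵀPA = [0.8814 0.5763]
A−BK = [1.6780 0.1356; 0.8220 -0.1356]
AᵀP(A−BK) = [9.3136 1.7627; 1.7627 1.1525]
P' = Q + AᵀP(A−BK) = [15.5636 2.5127; 2.5127 1.4025]
tr(P') = 16.9661


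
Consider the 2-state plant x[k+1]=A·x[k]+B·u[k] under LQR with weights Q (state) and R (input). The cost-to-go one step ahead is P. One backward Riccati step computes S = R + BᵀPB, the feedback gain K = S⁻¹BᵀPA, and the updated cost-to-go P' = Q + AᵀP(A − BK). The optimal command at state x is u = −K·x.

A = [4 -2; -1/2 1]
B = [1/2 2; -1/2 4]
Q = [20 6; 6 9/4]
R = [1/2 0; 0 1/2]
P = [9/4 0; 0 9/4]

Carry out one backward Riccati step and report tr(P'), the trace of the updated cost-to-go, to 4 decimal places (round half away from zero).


36.8416

BᵀP = [1.1250 -1.1250; 4.5000 9.0000]
S = R + BᵀPB = [1/2 0; 0 1/2] + [1.1250 -2.2500; -2.2500 45.0000] = [1.6250 -2.2500; -2.2500 45.5000]
BᵀPA = [5.0625 -3.3750; 13.5000 0.0000]
K = S⁻¹·BᵀPA = [3.7854 -2.2296; 0.4839 -0.1103]
A−BK = [1.1395 -0.6647; -0.5429 0.3262]
AᵀP(A−BK) = [10.8664 -6.3493; -6.3493 3.7252]
P' = Q + AᵀP(A−BK) = [30.8664 -0.3493; -0.3493 5.9752]
tr(P') = 36.8416


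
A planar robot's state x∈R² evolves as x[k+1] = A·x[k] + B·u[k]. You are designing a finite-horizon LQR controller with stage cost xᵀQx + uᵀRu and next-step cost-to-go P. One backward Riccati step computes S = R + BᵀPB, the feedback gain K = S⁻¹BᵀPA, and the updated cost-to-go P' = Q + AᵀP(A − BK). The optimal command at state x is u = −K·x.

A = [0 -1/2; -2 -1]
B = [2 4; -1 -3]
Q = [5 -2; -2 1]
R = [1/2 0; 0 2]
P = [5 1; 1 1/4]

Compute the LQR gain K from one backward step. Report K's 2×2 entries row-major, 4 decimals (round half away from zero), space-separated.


-0.1729 -0.2397 -0.0196 -0.0727

BᵀP = [9.0000 1.7500; 17.0000 3.2500]
S = R + BᵀPB = [1/2 0; 0 2] + [16.2500 30.7500; 30.7500 58.2500] = [16.7500 30.7500; 30.7500 60.2500]
BᵀPA = [-3.5000 -6.2500; -6.5000 -11.7500]
K = S⁻¹·BᵀPA = [-0.1729 -0.2397; -0.0196 -0.0727]
A−BK = [0.4244 0.2701; -2.2318 -1.4578]
AᵀP(A−BK) = [0.2672 0.1886; 0.1886 0.1478]
P' = Q + AᵀP(A−BK) = [5.2672 -1.8114; -1.8114 1.1478]
tr(P') = 6.4150


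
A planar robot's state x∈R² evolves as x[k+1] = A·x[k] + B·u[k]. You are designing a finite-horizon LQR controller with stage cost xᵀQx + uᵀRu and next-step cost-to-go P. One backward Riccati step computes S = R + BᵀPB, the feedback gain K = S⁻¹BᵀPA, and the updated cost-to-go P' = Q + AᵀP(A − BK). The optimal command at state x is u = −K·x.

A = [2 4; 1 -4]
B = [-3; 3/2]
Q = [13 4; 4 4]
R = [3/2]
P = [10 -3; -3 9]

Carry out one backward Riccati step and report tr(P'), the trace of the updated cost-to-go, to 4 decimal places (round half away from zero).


63.7568

BᵀP = [-34.5000 22.5000]
S = R + BᵀPB = [3/2] + [137.2500] = [138.7500]
BᵀPA = [-46.5000 -228.0000]
K = S⁻¹·BᵀPA = [-0.3351 -1.6432]
A−BK = [0.9946 -0.9297; 1.5027 -1.5351]
AᵀP(A−BK) = [21.4162 -20.4108; -20.4108 25.3405]
P' = Q + AᵀP(A−BK) = [34.4162 -16.4108; -16.4108 29.3405]
tr(P') = 63.7568


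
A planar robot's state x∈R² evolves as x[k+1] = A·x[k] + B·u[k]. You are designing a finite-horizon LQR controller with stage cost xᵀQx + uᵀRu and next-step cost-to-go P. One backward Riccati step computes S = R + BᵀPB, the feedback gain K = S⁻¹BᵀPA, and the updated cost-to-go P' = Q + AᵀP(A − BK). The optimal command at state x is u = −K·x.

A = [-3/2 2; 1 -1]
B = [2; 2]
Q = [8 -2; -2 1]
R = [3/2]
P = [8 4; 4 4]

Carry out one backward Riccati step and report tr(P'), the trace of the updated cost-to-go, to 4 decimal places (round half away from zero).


21.5276

BᵀP = [24.0000 16.0000]
S = R + BᵀPB = [3/2] + [80.0000] = [81.5000]
BᵀPA = [-20.0000 32.0000]
K = S⁻¹·BᵀPA = [-0.2454 0.3926]
A−BK = [-1.0092 1.2147; 1.4908 -1.7853]
AᵀP(A−BK) = [5.0920 -6.1472; -6.1472 7.4356]
P' = Q + AᵀP(A−BK) = [13.0920 -8.1472; -8.1472 8.4356]
tr(P') = 21.5276


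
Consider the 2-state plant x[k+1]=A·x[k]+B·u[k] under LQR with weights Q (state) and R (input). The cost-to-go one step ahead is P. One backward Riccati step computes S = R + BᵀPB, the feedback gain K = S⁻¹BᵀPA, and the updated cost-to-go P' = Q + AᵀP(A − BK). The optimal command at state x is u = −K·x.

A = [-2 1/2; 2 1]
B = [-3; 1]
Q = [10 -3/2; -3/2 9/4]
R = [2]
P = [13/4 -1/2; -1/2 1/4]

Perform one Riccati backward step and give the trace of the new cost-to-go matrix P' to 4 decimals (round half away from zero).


13.7867

BᵀP = [-10.2500 1.7500]
S = R + BᵀPB = [2] + [32.5000] = [34.5000]
BᵀPA = [24.0000 -3.3750]
K = S⁻¹·BᵀPA = [0.6957 -0.0978]
A−BK = [0.0870 0.2065; 1.3043 1.0978]
AᵀP(A−BK) = [1.3043 0.0978; 0.0978 0.2323]
P' = Q + AᵀP(A−BK) = [11.3043 -1.4022; -1.4022 2.4823]
tr(P') = 13.7867


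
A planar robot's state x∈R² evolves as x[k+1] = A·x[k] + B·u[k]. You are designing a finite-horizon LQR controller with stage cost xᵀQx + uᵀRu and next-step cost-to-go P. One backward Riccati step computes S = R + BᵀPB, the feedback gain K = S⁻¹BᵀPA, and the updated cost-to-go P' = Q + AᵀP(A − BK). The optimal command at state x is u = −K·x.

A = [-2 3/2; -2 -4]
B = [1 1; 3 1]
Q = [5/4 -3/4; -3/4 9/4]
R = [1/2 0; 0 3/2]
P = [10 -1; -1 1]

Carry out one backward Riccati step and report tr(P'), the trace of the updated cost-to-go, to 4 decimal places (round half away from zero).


26.4198

BᵀP = [7.0000 2.0000; 9.0000 0.0000]
S = R + BᵀPB = [1/2 0; 0 3/2] + [13.0000 9.0000; 9.0000 9.0000] = [13.5000 9.0000; 9.0000 10.5000]
BᵀPA = [-18.0000 2.5000; -18.0000 13.5000]
K = S⁻¹·BᵀPA = [-0.4444 -1.5679; -1.3333 2.6296]
A−BK = [-0.2222 0.4383; 0.6667 -1.9259]
AᵀP(A−BK) = [4.0000 -7.8889; -7.8889 18.9198]
P' = Q + AᵀP(A−BK) = [5.2500 -8.6389; -8.6389 21.1698]
tr(P') = 26.4198


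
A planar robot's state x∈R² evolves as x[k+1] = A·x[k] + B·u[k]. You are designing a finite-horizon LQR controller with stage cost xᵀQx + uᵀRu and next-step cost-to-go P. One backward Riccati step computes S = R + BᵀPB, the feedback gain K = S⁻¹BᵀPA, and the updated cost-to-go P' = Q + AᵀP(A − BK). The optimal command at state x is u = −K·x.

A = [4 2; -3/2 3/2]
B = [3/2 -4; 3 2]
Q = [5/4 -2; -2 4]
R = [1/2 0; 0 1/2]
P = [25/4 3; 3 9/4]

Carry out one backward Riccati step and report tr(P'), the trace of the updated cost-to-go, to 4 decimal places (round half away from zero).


BᵀP = [18.3750 11.2500; -19.0000 -7.5000]
S = R + BᵀPB = [1/2 0; 0 1/2] + [61.3125 -51.0000; -51.0000 61.0000] = [61.8125 -51.0000; -51.0000 61.5000]
BᵀPA = [56.6250 53.6250; -64.7500 -49.2500]
K = S⁻¹·BᵀPA = [0.1501 0.6549; -0.9284 -0.2577]
A−BK = [0.0614 -0.0133; -0.0935 0.0507]
AᵀP(A−BK) = [0.4510 0.1661; 0.1661 0.2505]
P' = Q + AᵀP(A−BK) = [1.7010 -1.8339; -1.8339 4.2505]
tr(P') = 5.9515

5.9515


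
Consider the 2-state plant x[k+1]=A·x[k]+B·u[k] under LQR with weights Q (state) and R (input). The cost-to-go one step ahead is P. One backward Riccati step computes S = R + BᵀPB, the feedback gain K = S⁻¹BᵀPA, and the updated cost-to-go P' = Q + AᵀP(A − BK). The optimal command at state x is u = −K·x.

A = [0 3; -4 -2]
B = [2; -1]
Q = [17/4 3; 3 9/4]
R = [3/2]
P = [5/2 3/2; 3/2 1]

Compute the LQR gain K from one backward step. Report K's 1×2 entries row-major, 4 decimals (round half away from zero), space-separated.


-1.2308 1.0000

BᵀP = [3.5000 2.0000]
S = R + BᵀPB = [3/2] + [5.0000] = [6.5000]
BᵀPA = [-8.0000 6.5000]
K = S⁻¹·BᵀPA = [-1.2308 1.0000]
A−BK = [2.4615 1.0000; -5.2308 -1.0000]
AᵀP(A−BK) = [6.1538 -2.0000; -2.0000 2.0000]
P' = Q + AᵀP(A−BK) = [10.4038 1.0000; 1.0000 4.2500]
tr(P') = 14.6538


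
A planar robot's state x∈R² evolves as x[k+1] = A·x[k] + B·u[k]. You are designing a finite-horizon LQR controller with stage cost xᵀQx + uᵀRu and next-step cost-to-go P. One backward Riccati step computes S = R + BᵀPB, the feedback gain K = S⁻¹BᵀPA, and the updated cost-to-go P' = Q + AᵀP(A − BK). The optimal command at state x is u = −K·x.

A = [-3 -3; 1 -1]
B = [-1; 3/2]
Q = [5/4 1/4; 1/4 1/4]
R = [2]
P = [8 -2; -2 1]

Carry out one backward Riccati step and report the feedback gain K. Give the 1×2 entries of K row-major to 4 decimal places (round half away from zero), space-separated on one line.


2.0000 1.6164

BᵀP = [-11.0000 3.5000]
S = R + BᵀPB = [2] + [16.2500] = [18.2500]
BᵀPA = [36.5000 29.5000]
K = S⁻¹·BᵀPA = [2.0000 1.6164]
A−BK = [-1.0000 -1.3836; -2.0000 -3.4247]
AᵀP(A−BK) = [12.0000 12.0000; 12.0000 13.3151]
P' = Q + AᵀP(A−BK) = [13.2500 12.2500; 12.2500 13.5651]
tr(P') = 26.8151


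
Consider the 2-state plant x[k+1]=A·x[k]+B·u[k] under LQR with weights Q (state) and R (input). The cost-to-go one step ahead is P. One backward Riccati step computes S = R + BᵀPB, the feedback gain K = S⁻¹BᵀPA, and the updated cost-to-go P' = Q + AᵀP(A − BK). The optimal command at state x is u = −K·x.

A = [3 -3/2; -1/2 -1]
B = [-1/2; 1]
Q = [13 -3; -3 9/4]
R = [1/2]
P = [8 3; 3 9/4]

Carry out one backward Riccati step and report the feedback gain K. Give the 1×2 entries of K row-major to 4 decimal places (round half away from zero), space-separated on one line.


BᵀP = [-1.0000 0.7500]
S = R + BᵀPB = [1/2] + [1.2500] = [1.7500]
BᵀPA = [-3.3750 0.7500]
K = S⁻¹·BᵀPA = [-1.9286 0.4286]
A−BK = [2.0357 -1.2857; 1.4286 -1.4286]
AᵀP(A−BK) = [57.0536 -40.1786; -40.1786 28.9286]
P' = Q + AᵀP(A−BK) = [70.0536 -43.1786; -43.1786 31.1786]
tr(P') = 101.2321

-1.9286 0.4286


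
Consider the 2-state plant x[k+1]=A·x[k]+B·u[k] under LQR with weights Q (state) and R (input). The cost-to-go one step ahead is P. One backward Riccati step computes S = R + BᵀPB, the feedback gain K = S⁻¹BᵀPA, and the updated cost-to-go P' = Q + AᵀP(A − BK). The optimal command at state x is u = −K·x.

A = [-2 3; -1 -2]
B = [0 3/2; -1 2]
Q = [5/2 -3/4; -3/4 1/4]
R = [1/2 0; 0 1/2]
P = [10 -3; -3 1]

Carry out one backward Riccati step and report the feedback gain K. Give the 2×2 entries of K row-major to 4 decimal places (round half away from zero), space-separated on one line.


-0.8621 2.6207 -1.4828 2.8276

BᵀP = [3.0000 -1.0000; 9.0000 -2.5000]
S = R + BᵀPB = [1/2 0; 0 1/2] + [1.0000 2.5000; 2.5000 8.5000] = [1.5000 2.5000; 2.5000 9.0000]
BᵀPA = [-5.0000 11.0000; -15.5000 32.0000]
K = S⁻¹·BᵀPA = [-0.8621 2.6207; -1.4828 2.8276]
A−BK = [0.2241 -1.2414; 1.1034 -5.0345]
AᵀP(A−BK) = [1.7069 -4.0690; -4.0690 10.6897]
P' = Q + AᵀP(A−BK) = [4.2069 -4.8190; -4.8190 10.9397]
tr(P') = 15.1466


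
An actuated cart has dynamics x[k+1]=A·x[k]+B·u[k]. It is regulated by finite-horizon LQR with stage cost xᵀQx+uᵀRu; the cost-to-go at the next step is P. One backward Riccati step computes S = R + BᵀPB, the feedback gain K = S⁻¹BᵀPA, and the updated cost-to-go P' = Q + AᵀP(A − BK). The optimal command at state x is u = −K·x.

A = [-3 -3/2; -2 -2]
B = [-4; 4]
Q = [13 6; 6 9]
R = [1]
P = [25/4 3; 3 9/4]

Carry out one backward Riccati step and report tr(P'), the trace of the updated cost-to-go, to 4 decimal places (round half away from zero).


99.0625

BᵀP = [-13.0000 -3.0000]
S = R + BᵀPB = [1] + [40.0000] = [41.0000]
BᵀPA = [45.0000 25.5000]
K = S⁻¹·BᵀPA = [1.0976 0.6220]
A−BK = [1.3902 0.9878; -6.3902 -4.4878]
AᵀP(A−BK) = [51.8598 36.1372; 36.1372 25.2027]
P' = Q + AᵀP(A−BK) = [64.8598 42.1372; 42.1372 34.2027]
tr(P') = 99.0625


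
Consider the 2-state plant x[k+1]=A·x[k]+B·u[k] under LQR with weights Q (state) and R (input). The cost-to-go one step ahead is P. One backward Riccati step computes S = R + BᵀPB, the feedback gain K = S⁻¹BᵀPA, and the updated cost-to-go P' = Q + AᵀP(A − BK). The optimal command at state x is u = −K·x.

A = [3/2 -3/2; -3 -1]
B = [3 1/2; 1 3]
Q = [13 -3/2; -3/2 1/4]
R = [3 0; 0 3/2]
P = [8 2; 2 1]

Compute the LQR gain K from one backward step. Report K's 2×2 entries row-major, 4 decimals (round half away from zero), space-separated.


0.4894 -0.4343 -0.7373 -0.2288

BᵀP = [26.0000 7.0000; 10.0000 4.0000]
S = R + BᵀPB = [3 0; 0 3/2] + [85.0000 34.0000; 34.0000 17.0000] = [88.0000 34.0000; 34.0000 18.5000]
BᵀPA = [18.0000 -46.0000; 3.0000 -19.0000]
K = S⁻¹·BᵀPA = [0.4894 -0.4343; -0.7373 -0.2288]
A−BK = [0.4004 -0.0826; -1.2775 0.1208]
AᵀP(A−BK) = [2.4025 -0.4958; -0.4958 0.6737]
P' = Q + AᵀP(A−BK) = [15.4025 -1.9958; -1.9958 0.9237]
tr(P') = 16.3263


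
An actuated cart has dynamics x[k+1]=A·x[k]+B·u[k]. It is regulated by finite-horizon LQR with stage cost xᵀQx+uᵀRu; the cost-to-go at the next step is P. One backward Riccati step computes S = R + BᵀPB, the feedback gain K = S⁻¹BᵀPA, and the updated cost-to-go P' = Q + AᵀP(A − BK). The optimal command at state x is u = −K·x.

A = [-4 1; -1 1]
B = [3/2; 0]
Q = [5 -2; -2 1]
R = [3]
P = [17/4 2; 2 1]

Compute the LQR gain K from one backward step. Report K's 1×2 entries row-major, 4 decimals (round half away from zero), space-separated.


-2.2687 0.7463

BᵀP = [6.3750 3.0000]
S = R + BᵀPB = [3] + [9.5625] = [12.5625]
BᵀPA = [-28.5000 9.3750]
K = S⁻¹·BᵀPA = [-2.2687 0.7463]
A−BK = [-0.5970 -0.1194; -1.0000 1.0000]
AᵀP(A−BK) = [20.3433 -6.7313; -6.7313 2.2537]
P' = Q + AᵀP(A−BK) = [25.3433 -8.7313; -8.7313 3.2537]
tr(P') = 28.5970
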